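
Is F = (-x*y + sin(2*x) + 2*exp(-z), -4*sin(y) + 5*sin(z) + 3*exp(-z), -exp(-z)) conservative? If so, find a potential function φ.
No, ∇×F = (-5*cos(z) + 3*exp(-z), -2*exp(-z), x) ≠ 0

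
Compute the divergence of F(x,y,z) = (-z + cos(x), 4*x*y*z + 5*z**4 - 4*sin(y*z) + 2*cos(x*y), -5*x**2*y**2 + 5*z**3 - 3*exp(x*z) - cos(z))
4*x*z - 3*x*exp(x*z) - 2*x*sin(x*y) + 15*z**2 - 4*z*cos(y*z) - sin(x) + sin(z)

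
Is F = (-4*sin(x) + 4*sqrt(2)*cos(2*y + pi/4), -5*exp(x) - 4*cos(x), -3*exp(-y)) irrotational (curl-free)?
No, ∇×F = (3*exp(-y), 0, -5*exp(x) + 4*sin(x) + 8*sqrt(2)*sin(2*y + pi/4))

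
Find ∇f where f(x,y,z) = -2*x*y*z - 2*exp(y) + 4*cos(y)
(-2*y*z, -2*x*z - 2*exp(y) - 4*sin(y), -2*x*y)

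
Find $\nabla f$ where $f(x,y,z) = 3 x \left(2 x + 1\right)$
(12*x + 3, 0, 0)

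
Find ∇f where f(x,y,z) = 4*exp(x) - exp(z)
(4*exp(x), 0, -exp(z))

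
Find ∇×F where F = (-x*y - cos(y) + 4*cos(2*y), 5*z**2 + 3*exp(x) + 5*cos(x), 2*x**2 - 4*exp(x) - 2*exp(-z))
(-10*z, -4*x + 4*exp(x), x + 3*exp(x) - 5*sin(x) - sin(y) + 8*sin(2*y))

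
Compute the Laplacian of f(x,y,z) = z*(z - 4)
2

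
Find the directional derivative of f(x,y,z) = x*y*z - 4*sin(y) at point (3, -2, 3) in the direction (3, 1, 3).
-sqrt(19)*(4*cos(2) + 27)/19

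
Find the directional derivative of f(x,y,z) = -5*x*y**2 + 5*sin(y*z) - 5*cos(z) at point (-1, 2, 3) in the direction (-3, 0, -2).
10*sqrt(13)*(-2*cos(6) - sin(3) + 6)/13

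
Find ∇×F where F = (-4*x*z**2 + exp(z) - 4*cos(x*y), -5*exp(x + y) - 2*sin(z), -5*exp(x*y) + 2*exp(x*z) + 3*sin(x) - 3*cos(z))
(-5*x*exp(x*y) + 2*cos(z), -8*x*z + 5*y*exp(x*y) - 2*z*exp(x*z) + exp(z) - 3*cos(x), -4*x*sin(x*y) - 5*exp(x + y))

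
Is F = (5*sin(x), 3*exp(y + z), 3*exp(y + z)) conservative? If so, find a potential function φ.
Yes, F is conservative. φ = 3*exp(y + z) - 5*cos(x)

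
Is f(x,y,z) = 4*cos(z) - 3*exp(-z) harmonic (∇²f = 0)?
No, ∇²f = -4*cos(z) - 3*exp(-z)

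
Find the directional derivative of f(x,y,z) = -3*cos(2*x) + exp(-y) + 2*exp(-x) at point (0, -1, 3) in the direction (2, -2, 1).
-4/3 + 2*E/3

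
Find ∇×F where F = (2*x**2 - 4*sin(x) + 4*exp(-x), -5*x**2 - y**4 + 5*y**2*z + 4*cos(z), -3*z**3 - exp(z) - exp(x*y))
(-x*exp(x*y) - 5*y**2 + 4*sin(z), y*exp(x*y), -10*x)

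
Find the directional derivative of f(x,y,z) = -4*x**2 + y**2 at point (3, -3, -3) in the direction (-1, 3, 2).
3*sqrt(14)/7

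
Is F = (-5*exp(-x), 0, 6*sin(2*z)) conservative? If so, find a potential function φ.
Yes, F is conservative. φ = -3*cos(2*z) + 5*exp(-x)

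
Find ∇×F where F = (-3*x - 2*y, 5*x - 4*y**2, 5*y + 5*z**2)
(5, 0, 7)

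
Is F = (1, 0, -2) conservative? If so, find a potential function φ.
Yes, F is conservative. φ = x - 2*z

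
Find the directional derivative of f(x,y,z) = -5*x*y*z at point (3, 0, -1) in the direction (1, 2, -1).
5*sqrt(6)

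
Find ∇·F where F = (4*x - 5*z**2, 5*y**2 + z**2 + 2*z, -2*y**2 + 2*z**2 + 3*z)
10*y + 4*z + 7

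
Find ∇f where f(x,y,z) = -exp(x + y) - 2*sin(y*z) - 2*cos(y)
(-exp(x + y), -2*z*cos(y*z) - exp(x + y) + 2*sin(y), -2*y*cos(y*z))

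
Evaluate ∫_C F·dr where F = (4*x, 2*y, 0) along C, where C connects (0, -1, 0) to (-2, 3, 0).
16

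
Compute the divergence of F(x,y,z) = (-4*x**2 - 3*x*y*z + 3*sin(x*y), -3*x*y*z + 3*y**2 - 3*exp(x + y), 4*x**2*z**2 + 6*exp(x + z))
8*x**2*z - 3*x*z - 8*x - 3*y*z + 3*y*cos(x*y) + 6*y - 3*exp(x + y) + 6*exp(x + z)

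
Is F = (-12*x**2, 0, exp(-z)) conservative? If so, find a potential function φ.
Yes, F is conservative. φ = -4*x**3 - exp(-z)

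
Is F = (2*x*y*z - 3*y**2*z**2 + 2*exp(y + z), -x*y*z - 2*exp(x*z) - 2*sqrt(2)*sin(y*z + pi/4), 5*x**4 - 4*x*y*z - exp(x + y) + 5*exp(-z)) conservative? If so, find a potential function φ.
No, ∇×F = (x*y - 4*x*z + 2*x*exp(x*z) + 2*sqrt(2)*y*cos(y*z + pi/4) - exp(x + y), -20*x**3 + 2*x*y - 6*y**2*z + 4*y*z + exp(x + y) + 2*exp(y + z), -2*x*z + 6*y*z**2 - y*z - 2*z*exp(x*z) - 2*exp(y + z)) ≠ 0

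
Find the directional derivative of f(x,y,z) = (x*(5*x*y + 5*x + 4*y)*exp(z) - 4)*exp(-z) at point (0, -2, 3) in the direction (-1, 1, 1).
4*sqrt(3)*(1 + 2*exp(3))*exp(-3)/3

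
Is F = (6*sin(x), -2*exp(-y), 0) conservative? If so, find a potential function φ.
Yes, F is conservative. φ = -6*cos(x) + 2*exp(-y)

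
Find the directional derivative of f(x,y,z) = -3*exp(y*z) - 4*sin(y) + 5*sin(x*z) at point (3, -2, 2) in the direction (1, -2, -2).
-20*cos(6)/3 + 8*cos(2)/3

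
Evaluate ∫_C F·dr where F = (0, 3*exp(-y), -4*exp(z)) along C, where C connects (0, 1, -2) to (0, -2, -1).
(-3*exp(4) - E + 4)*exp(-2)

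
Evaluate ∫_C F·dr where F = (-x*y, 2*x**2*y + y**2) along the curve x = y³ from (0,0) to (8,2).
248/21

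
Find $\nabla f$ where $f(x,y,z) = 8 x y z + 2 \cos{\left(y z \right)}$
(8*y*z, 2*z*(4*x - sin(y*z)), 2*y*(4*x - sin(y*z)))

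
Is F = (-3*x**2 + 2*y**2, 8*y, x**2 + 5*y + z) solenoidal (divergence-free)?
No, ∇·F = 9 - 6*x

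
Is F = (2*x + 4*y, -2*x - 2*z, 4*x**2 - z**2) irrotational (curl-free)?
No, ∇×F = (2, -8*x, -6)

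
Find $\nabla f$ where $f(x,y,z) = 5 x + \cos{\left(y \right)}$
(5, -sin(y), 0)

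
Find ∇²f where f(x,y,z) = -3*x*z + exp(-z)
exp(-z)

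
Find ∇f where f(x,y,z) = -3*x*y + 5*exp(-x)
(-3*y - 5*exp(-x), -3*x, 0)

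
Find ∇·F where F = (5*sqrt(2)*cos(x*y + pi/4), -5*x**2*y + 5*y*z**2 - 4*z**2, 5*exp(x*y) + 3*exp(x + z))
-5*x**2 - 5*sqrt(2)*y*sin(x*y + pi/4) + 5*z**2 + 3*exp(x + z)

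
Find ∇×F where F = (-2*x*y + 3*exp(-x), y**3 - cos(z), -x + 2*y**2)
(4*y - sin(z), 1, 2*x)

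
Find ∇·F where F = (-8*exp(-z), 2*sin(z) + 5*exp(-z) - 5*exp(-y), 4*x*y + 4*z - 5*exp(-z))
4 + 5*exp(-z) + 5*exp(-y)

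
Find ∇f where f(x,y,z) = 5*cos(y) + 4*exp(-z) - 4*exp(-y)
(0, -5*sin(y) + 4*exp(-y), -4*exp(-z))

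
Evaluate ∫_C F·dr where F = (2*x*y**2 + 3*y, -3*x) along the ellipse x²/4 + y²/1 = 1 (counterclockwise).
-12*pi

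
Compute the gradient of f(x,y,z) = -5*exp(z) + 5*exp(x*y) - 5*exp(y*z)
(5*y*exp(x*y), 5*x*exp(x*y) - 5*z*exp(y*z), -5*y*exp(y*z) - 5*exp(z))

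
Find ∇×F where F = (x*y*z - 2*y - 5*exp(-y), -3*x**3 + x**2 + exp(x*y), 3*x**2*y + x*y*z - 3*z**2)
(x*(3*x + z), y*(-5*x - z), -9*x**2 - x*z + 2*x + y*exp(x*y) + 2 - 5*exp(-y))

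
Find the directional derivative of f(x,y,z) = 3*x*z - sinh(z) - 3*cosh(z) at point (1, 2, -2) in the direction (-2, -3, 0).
12*sqrt(13)/13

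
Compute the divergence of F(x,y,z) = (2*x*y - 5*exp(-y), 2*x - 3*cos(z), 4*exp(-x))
2*y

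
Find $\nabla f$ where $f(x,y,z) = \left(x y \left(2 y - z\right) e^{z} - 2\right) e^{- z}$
(y*(2*y - z), x*(4*y - z), -x*y + 2*exp(-z))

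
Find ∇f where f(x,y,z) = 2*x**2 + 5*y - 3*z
(4*x, 5, -3)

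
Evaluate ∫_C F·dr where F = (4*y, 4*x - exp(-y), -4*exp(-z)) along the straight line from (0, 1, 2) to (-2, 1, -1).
-8 - 4*exp(-2) + 4*E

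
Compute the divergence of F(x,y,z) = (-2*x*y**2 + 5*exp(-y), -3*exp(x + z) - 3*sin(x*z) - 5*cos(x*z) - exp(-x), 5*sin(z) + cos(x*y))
-2*y**2 + 5*cos(z)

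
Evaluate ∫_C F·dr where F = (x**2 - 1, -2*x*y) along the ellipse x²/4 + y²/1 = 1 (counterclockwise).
0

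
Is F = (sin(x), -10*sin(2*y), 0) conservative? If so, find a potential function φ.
Yes, F is conservative. φ = -cos(x) + 5*cos(2*y)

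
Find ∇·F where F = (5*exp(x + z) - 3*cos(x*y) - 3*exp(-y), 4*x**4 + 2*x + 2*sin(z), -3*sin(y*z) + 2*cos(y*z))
3*y*sin(x*y) - 2*y*sin(y*z) - 3*y*cos(y*z) + 5*exp(x + z)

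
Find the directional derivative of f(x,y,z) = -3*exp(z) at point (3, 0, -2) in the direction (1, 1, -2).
sqrt(6)*exp(-2)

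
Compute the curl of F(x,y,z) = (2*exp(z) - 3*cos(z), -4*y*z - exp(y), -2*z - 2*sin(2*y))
(4*y - 4*cos(2*y), 2*exp(z) + 3*sin(z), 0)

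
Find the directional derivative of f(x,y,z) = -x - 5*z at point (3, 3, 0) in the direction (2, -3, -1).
3*sqrt(14)/14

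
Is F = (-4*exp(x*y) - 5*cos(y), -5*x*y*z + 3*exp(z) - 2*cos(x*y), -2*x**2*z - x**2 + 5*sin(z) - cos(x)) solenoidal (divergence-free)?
No, ∇·F = -2*x**2 - 5*x*z + 2*x*sin(x*y) - 4*y*exp(x*y) + 5*cos(z)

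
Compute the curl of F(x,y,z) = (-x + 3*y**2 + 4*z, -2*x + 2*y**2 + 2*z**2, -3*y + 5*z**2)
(-4*z - 3, 4, -6*y - 2)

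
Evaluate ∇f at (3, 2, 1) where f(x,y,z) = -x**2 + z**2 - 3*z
(-6, 0, -1)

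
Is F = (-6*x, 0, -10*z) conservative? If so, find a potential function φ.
Yes, F is conservative. φ = -3*x**2 - 5*z**2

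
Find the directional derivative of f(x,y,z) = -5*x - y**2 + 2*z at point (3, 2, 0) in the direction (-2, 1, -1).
2*sqrt(6)/3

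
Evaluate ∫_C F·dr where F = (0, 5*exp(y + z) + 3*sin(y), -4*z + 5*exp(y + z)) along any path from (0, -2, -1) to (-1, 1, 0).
-3*cos(1) + 3*cos(2) - 5*exp(-3) + 2 + 5*E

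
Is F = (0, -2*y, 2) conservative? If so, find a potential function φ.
Yes, F is conservative. φ = -y**2 + 2*z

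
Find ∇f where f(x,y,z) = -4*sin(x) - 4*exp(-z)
(-4*cos(x), 0, 4*exp(-z))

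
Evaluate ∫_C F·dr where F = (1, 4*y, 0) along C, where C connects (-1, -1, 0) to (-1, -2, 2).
6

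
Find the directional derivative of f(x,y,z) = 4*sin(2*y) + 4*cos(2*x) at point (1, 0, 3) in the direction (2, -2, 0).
-4*sqrt(2)*(sin(2) + 1)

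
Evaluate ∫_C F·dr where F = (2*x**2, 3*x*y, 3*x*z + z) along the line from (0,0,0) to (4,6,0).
560/3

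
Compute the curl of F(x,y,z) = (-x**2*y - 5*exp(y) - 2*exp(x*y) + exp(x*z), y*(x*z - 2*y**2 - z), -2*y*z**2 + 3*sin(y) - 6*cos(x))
(-x*y + y - 2*z**2 + 3*cos(y), x*exp(x*z) - 6*sin(x), x**2 + 2*x*exp(x*y) + y*z + 5*exp(y))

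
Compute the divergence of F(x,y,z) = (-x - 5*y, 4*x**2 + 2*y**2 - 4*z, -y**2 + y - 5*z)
4*y - 6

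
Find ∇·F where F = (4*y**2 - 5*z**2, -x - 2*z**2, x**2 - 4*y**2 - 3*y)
0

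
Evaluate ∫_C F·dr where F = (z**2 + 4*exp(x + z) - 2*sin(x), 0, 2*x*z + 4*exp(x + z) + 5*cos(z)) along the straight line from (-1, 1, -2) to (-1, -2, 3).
-5 - 4*exp(-3) + 5*sin(3) + 5*sin(2) + 4*exp(2)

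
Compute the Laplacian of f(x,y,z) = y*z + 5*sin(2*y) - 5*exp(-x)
-20*sin(2*y) - 5*exp(-x)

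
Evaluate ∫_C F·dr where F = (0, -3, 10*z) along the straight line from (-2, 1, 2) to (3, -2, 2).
9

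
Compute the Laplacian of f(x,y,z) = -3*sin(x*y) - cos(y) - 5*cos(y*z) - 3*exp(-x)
3*x**2*sin(x*y) + 3*y**2*sin(x*y) + 5*y**2*cos(y*z) + 5*z**2*cos(y*z) + cos(y) - 3*exp(-x)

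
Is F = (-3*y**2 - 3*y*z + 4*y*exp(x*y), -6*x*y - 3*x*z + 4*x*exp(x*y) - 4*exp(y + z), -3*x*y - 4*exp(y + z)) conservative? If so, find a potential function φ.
Yes, F is conservative. φ = -3*x*y**2 - 3*x*y*z + 4*exp(x*y) - 4*exp(y + z)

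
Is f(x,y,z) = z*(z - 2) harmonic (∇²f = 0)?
No, ∇²f = 2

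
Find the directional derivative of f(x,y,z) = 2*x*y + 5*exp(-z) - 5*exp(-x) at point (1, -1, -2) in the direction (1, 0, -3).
sqrt(10)*(-2*E + 5 + 15*exp(3))*exp(-1)/10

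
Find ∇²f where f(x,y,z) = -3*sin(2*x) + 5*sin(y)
12*sin(2*x) - 5*sin(y)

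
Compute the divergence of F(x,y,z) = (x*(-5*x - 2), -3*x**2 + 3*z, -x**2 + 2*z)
-10*x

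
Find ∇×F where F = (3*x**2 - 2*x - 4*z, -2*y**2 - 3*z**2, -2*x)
(6*z, -2, 0)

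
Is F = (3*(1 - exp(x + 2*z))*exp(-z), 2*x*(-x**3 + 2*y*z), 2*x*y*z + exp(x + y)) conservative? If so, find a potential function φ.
No, ∇×F = (-4*x*y + 2*x*z + exp(x + y), -2*y*z - exp(x + y) - 3*exp(x + z) - 3*exp(-z), -8*x**3 + 4*y*z) ≠ 0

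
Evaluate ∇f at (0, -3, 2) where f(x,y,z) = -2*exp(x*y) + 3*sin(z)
(6, 0, 3*cos(2))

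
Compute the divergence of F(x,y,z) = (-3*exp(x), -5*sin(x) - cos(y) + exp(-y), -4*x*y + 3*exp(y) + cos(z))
-3*exp(x) + sin(y) - sin(z) - exp(-y)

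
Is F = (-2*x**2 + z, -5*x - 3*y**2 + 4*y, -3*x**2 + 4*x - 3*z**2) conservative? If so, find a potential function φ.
No, ∇×F = (0, 6*x - 3, -5) ≠ 0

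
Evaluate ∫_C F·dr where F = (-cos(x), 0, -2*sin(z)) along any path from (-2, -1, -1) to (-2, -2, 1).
0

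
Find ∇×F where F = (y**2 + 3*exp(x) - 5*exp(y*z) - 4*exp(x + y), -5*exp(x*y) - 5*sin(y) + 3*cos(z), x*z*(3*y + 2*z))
(3*x*z + 3*sin(z), -5*y*exp(y*z) - z*(3*y + 2*z), -5*y*exp(x*y) - 2*y + 5*z*exp(y*z) + 4*exp(x + y))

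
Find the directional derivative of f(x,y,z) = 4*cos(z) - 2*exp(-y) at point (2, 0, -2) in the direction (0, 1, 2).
2*sqrt(5)*(1 + 4*sin(2))/5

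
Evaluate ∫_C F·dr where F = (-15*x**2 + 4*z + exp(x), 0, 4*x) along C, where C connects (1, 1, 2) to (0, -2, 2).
-E - 2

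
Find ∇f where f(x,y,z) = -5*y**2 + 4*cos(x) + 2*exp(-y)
(-4*sin(x), -10*y - 2*exp(-y), 0)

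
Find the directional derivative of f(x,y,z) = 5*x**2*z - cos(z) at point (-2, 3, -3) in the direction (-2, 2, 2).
-sqrt(3)*(sin(3) + 40)/3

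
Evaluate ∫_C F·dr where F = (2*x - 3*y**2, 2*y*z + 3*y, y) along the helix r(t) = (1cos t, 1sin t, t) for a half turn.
6 - pi/2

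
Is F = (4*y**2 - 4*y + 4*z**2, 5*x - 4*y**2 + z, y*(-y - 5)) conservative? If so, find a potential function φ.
No, ∇×F = (-2*y - 6, 8*z, 9 - 8*y) ≠ 0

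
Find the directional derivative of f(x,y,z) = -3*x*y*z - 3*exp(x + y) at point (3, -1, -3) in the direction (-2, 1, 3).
3*sqrt(14)*(exp(2) + 24)/14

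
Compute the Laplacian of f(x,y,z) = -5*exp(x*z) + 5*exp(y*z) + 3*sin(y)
-5*x**2*exp(x*z) + 5*y**2*exp(y*z) - 5*z**2*exp(x*z) + 5*z**2*exp(y*z) - 3*sin(y)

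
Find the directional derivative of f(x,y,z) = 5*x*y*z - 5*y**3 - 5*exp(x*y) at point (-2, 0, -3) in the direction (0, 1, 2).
8*sqrt(5)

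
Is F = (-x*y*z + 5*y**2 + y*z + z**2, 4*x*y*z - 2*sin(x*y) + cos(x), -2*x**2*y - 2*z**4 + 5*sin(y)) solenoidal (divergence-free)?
No, ∇·F = 4*x*z - 2*x*cos(x*y) - y*z - 8*z**3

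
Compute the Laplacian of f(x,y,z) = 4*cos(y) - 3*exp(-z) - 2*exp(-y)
-4*cos(y) - 3*exp(-z) - 2*exp(-y)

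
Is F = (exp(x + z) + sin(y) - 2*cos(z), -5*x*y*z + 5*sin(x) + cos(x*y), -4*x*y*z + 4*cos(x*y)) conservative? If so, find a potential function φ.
No, ∇×F = (x*(5*y - 4*z - 4*sin(x*y)), 4*y*z + 4*y*sin(x*y) + exp(x + z) + 2*sin(z), -5*y*z - y*sin(x*y) + 5*cos(x) - cos(y)) ≠ 0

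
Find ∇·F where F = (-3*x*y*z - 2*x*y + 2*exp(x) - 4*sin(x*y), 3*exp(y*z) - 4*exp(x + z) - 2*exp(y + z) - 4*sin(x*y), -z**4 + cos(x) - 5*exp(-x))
-4*x*cos(x*y) - 3*y*z - 4*y*cos(x*y) - 2*y - 4*z**3 + 3*z*exp(y*z) + 2*exp(x) - 2*exp(y + z)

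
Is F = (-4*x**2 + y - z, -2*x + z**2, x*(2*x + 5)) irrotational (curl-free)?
No, ∇×F = (-2*z, -4*x - 6, -3)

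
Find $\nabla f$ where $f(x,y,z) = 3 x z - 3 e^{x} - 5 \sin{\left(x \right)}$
(3*z - 3*exp(x) - 5*cos(x), 0, 3*x)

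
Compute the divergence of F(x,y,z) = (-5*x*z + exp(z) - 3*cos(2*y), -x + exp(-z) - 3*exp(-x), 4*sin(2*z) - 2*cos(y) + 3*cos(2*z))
-5*z - 6*sin(2*z) + 8*cos(2*z)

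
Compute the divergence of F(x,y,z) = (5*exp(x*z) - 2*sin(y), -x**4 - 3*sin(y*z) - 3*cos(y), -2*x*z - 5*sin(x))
-2*x + 5*z*exp(x*z) - 3*z*cos(y*z) + 3*sin(y)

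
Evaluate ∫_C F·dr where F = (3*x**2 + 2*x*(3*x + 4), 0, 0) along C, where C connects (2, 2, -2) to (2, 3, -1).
0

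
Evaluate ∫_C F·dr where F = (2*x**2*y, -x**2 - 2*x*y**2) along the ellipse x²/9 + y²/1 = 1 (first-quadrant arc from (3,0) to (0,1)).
-15*pi/4 - 6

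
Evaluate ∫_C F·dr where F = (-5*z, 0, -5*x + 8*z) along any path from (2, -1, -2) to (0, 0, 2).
-20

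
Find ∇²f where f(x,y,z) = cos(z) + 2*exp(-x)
-cos(z) + 2*exp(-x)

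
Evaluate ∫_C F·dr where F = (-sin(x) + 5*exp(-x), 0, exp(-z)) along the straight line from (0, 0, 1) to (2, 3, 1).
-5*exp(-2) + cos(2) + 4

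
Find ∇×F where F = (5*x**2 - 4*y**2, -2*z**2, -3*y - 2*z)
(4*z - 3, 0, 8*y)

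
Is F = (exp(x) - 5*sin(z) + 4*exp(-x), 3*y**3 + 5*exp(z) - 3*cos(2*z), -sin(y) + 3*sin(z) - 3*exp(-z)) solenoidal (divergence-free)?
No, ∇·F = 9*y**2 + exp(x) + 3*cos(z) + 3*exp(-z) - 4*exp(-x)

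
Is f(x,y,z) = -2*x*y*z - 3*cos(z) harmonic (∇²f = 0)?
No, ∇²f = 3*cos(z)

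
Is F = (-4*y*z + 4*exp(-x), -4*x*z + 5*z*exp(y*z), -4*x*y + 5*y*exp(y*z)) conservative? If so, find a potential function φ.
Yes, F is conservative. φ = -4*x*y*z + 5*exp(y*z) - 4*exp(-x)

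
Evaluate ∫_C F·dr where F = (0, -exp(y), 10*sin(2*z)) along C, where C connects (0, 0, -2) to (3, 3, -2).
1 - exp(3)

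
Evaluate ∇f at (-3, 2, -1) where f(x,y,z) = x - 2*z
(1, 0, -2)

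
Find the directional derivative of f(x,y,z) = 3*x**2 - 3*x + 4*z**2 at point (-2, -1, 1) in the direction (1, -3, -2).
-31*sqrt(14)/14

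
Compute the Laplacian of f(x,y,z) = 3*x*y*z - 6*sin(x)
6*sin(x)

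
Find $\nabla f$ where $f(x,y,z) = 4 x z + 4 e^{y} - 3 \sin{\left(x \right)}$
(4*z - 3*cos(x), 4*exp(y), 4*x)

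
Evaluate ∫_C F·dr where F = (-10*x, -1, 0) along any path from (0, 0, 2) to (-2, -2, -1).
-18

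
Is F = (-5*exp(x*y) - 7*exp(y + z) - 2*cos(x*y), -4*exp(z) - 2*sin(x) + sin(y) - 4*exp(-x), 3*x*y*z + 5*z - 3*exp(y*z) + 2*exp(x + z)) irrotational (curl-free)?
No, ∇×F = (3*x*z - 3*z*exp(y*z) + 4*exp(z), -3*y*z - 2*exp(x + z) - 7*exp(y + z), 5*x*exp(x*y) - 2*x*sin(x*y) + 7*exp(y + z) - 2*cos(x) + 4*exp(-x))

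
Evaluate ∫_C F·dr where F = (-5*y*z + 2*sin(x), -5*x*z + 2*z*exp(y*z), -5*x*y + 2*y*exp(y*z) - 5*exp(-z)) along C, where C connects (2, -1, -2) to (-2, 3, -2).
-40 - 2*exp(2) + 2*exp(-6)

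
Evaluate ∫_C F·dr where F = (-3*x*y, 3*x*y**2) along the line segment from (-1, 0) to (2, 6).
243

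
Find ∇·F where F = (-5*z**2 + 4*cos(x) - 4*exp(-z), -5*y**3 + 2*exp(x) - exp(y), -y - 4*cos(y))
-15*y**2 - exp(y) - 4*sin(x)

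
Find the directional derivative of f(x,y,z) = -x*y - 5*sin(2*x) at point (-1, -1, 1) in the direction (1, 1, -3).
2*sqrt(11)*(1 - 5*cos(2))/11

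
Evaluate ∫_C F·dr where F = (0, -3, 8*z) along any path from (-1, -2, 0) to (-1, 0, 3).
30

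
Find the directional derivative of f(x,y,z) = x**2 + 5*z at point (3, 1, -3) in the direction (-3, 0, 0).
-6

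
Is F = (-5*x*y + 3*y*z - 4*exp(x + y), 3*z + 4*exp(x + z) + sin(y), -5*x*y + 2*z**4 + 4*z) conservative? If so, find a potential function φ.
No, ∇×F = (-5*x - 4*exp(x + z) - 3, 8*y, 5*x - 3*z + 4*exp(x + y) + 4*exp(x + z)) ≠ 0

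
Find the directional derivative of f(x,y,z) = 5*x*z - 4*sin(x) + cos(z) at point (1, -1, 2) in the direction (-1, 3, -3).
sqrt(19)*(-25 + 4*cos(1) + 3*sin(2))/19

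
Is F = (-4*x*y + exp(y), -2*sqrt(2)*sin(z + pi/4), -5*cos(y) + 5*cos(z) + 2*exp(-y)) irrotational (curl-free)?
No, ∇×F = (5*sin(y) + 2*sqrt(2)*cos(z + pi/4) - 2*exp(-y), 0, 4*x - exp(y))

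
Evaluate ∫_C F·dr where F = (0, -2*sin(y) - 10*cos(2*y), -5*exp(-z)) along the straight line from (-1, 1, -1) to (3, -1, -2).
-5*E + 10*sin(2) + 5*exp(2)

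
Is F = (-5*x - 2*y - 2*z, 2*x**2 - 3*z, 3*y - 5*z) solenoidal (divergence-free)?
No, ∇·F = -10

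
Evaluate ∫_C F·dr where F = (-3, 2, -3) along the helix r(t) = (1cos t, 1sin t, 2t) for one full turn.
-12*pi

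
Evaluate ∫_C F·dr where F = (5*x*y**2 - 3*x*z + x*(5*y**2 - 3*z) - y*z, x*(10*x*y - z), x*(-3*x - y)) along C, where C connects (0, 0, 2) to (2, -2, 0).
80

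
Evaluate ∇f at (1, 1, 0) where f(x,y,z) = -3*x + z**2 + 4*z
(-3, 0, 4)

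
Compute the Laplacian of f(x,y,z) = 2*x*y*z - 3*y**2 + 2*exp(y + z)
4*exp(y + z) - 6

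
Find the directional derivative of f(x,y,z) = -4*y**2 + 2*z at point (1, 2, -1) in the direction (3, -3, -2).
2*sqrt(22)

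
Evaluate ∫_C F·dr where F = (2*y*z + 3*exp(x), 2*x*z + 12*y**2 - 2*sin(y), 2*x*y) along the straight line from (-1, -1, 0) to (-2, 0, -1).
-3*exp(-1) - 2*cos(1) + 3*exp(-2) + 6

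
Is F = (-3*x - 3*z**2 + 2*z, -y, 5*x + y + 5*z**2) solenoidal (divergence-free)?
No, ∇·F = 10*z - 4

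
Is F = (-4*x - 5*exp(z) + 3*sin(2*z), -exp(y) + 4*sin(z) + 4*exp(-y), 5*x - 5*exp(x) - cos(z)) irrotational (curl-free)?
No, ∇×F = (-4*cos(z), 5*exp(x) - 5*exp(z) + 6*cos(2*z) - 5, 0)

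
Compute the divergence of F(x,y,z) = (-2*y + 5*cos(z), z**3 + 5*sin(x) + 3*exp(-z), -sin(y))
0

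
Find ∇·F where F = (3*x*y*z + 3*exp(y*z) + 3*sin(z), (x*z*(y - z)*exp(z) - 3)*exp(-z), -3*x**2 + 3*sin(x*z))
x*z + 3*x*cos(x*z) + 3*y*z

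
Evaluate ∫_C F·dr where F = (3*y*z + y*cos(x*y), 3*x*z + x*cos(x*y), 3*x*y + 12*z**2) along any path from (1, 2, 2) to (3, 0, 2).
-12 - sin(2)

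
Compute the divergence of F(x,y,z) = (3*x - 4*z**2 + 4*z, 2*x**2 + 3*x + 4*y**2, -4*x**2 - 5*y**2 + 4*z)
8*y + 7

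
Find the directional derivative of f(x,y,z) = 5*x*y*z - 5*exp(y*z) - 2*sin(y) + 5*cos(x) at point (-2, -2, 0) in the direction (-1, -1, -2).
sqrt(6)*(-60 - 5*sin(2) + 2*cos(2))/6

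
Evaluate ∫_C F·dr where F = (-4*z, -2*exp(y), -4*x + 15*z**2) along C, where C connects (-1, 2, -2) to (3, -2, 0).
4*sinh(2) + 48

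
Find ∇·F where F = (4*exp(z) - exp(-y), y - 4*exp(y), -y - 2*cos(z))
-4*exp(y) + 2*sin(z) + 1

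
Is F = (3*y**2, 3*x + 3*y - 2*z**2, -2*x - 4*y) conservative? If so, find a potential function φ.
No, ∇×F = (4*z - 4, 2, 3 - 6*y) ≠ 0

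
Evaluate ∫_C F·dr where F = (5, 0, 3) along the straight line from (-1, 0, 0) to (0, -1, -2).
-1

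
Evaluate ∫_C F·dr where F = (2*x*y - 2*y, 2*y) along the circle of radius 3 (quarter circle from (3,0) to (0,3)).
-9 + 9*pi/2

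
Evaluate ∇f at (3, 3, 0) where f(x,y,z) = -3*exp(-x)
(3*exp(-3), 0, 0)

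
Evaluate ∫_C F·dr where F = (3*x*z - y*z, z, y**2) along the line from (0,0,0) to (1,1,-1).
-3/2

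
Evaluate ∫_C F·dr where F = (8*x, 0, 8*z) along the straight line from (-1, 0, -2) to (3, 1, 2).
32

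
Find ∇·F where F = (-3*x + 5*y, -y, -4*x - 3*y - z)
-5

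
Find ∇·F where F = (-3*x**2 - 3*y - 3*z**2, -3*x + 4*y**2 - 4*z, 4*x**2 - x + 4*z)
-6*x + 8*y + 4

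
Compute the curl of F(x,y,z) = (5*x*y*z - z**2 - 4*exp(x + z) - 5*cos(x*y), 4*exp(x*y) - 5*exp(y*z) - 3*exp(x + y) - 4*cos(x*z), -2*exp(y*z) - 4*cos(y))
(-4*x*sin(x*z) + 5*y*exp(y*z) - 2*z*exp(y*z) + 4*sin(y), 5*x*y - 2*z - 4*exp(x + z), -5*x*z - 5*x*sin(x*y) + 4*y*exp(x*y) + 4*z*sin(x*z) - 3*exp(x + y))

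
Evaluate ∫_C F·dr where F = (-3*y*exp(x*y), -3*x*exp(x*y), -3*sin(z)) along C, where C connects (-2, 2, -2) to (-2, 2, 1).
-3*cos(2) + 3*cos(1)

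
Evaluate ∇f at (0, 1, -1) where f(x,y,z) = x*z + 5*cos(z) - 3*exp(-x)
(2, 0, 5*sin(1))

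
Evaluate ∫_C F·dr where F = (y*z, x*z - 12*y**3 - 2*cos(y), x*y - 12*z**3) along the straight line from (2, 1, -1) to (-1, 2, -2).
-84 - 2*sin(2) + 2*sin(1)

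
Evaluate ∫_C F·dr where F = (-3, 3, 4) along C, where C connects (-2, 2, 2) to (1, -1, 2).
-18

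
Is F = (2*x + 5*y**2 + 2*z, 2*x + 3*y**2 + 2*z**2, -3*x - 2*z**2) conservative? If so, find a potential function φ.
No, ∇×F = (-4*z, 5, 2 - 10*y) ≠ 0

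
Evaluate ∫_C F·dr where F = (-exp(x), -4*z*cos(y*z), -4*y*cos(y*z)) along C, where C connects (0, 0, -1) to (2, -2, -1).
-exp(2) - 4*sin(2) + 1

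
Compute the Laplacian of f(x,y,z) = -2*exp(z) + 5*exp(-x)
-2*exp(z) + 5*exp(-x)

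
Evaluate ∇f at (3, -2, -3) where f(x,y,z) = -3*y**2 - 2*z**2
(0, 12, 12)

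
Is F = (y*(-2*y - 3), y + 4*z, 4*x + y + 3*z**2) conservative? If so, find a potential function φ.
No, ∇×F = (-3, -4, 4*y + 3) ≠ 0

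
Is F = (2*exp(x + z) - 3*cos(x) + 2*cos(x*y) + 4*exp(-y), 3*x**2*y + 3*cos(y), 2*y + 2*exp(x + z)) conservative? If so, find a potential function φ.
No, ∇×F = (2, 0, 6*x*y + 2*x*sin(x*y) + 4*exp(-y)) ≠ 0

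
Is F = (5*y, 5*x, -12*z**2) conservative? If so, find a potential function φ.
Yes, F is conservative. φ = 5*x*y - 4*z**3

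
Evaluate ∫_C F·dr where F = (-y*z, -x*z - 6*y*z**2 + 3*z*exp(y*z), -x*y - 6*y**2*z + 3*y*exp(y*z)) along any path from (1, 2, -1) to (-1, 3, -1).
-20 - 3*exp(-2) + 3*exp(-3)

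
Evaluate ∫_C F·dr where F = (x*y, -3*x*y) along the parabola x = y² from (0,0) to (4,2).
4/5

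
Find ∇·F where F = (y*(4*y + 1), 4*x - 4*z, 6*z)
6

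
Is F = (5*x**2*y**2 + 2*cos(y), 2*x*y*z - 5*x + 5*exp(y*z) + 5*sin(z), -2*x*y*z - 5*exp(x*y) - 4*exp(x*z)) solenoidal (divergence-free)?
No, ∇·F = 10*x*y**2 - 2*x*y + 2*x*z - 4*x*exp(x*z) + 5*z*exp(y*z)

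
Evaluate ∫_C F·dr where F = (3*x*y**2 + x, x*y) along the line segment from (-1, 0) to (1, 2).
14/3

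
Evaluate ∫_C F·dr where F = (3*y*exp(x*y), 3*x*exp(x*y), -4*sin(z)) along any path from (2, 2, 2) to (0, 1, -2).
3 - 3*exp(4)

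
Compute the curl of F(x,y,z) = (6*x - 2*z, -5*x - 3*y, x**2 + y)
(1, -2*x - 2, -5)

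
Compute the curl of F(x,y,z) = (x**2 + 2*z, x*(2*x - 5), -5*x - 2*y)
(-2, 7, 4*x - 5)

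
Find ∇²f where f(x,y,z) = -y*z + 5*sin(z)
-5*sin(z)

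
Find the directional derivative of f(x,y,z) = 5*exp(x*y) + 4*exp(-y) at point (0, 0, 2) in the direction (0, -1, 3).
2*sqrt(10)/5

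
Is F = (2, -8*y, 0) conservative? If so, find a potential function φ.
Yes, F is conservative. φ = 2*x - 4*y**2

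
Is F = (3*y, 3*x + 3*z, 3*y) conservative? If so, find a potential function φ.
Yes, F is conservative. φ = 3*y*(x + z)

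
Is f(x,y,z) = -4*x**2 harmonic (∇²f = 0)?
No, ∇²f = -8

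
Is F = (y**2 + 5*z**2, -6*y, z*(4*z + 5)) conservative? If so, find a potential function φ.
No, ∇×F = (0, 10*z, -2*y) ≠ 0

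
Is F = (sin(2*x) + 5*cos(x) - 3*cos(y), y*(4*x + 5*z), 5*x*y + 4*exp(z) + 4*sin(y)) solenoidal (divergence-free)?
No, ∇·F = 4*x + 5*z + 4*exp(z) - 5*sin(x) + 2*cos(2*x)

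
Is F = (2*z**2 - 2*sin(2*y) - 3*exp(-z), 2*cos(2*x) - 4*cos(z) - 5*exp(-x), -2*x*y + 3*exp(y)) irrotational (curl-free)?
No, ∇×F = (-2*x + 3*exp(y) - 4*sin(z), 2*y + 4*z + 3*exp(-z), -4*sin(2*x) + 4*cos(2*y) + 5*exp(-x))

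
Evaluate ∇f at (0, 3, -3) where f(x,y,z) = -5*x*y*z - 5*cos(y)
(45, 5*sin(3), 0)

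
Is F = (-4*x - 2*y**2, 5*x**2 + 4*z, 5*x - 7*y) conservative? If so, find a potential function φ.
No, ∇×F = (-11, -5, 10*x + 4*y) ≠ 0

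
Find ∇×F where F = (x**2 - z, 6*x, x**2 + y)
(1, -2*x - 1, 6)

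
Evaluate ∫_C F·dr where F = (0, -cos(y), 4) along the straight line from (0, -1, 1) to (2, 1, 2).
4 - 2*sin(1)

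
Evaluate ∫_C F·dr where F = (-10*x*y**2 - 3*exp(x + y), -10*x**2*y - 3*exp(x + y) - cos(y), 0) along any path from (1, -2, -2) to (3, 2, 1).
-3*exp(5) - 160 - 2*sin(2) + 3*exp(-1)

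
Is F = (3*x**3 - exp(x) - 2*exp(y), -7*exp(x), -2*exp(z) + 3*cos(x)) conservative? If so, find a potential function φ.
No, ∇×F = (0, 3*sin(x), -7*exp(x) + 2*exp(y)) ≠ 0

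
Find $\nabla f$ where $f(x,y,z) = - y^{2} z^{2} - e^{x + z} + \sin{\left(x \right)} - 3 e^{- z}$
(-exp(x + z) + cos(x), -2*y*z**2, -2*y**2*z - exp(x + z) + 3*exp(-z))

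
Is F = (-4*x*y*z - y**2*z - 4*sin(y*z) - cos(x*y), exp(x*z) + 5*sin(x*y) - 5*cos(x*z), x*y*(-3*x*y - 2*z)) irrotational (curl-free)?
No, ∇×F = (-x*(6*x*y + 2*z + exp(x*z) + 5*sin(x*z)), y*(6*x*y - 4*x - y + 2*z - 4*cos(y*z)), 4*x*z - x*sin(x*y) + 2*y*z + 5*y*cos(x*y) + z*exp(x*z) + 5*z*sin(x*z) + 4*z*cos(y*z))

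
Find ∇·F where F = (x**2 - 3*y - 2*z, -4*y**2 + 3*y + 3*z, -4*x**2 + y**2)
2*x - 8*y + 3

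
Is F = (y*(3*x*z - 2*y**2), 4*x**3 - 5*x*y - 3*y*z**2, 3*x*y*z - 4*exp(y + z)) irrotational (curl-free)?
No, ∇×F = (3*x*z + 6*y*z - 4*exp(y + z), 3*y*(x - z), 12*x**2 - 3*x*z + 6*y**2 - 5*y)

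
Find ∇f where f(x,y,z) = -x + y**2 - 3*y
(-1, 2*y - 3, 0)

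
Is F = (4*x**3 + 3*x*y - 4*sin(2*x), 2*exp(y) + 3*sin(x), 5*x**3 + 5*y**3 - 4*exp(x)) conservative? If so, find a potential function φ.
No, ∇×F = (15*y**2, -15*x**2 + 4*exp(x), -3*x + 3*cos(x)) ≠ 0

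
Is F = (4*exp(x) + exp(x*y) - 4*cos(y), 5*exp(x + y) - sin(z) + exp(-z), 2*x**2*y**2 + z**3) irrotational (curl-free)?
No, ∇×F = (4*x**2*y + cos(z) + exp(-z), -4*x*y**2, -x*exp(x*y) + 5*exp(x + y) - 4*sin(y))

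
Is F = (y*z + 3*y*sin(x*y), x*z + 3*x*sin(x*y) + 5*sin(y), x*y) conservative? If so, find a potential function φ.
Yes, F is conservative. φ = x*y*z - 5*cos(y) - 3*cos(x*y)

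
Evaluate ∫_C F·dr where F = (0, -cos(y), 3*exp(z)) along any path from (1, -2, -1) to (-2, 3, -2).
-3*exp(-1) - sin(2) - sin(3) + 3*exp(-2)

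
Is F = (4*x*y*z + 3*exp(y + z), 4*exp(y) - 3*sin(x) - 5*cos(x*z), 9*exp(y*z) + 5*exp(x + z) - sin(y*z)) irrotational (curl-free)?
No, ∇×F = (-5*x*sin(x*z) + 9*z*exp(y*z) - z*cos(y*z), 4*x*y - 5*exp(x + z) + 3*exp(y + z), -4*x*z + 5*z*sin(x*z) - 3*exp(y + z) - 3*cos(x))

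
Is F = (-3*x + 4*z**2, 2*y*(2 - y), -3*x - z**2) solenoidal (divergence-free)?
No, ∇·F = -4*y - 2*z + 1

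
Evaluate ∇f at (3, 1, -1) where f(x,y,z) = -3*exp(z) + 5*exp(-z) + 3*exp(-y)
(0, -3*exp(-1), -8*cosh(1) - 2*sinh(1))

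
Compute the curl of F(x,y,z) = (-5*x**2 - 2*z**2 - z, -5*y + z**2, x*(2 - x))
(-2*z, 2*x - 4*z - 3, 0)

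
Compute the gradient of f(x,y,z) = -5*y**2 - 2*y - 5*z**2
(0, -10*y - 2, -10*z)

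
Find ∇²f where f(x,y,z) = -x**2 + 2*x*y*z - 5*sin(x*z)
5*x**2*sin(x*z) + 5*z**2*sin(x*z) - 2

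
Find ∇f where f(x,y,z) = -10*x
(-10, 0, 0)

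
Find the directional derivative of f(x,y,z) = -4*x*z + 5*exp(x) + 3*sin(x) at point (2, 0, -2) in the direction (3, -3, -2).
sqrt(22)*(9*cos(2) + 40 + 15*exp(2))/22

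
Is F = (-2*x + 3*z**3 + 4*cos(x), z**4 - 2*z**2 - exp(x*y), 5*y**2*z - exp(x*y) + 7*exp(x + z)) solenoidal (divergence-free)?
No, ∇·F = -x*exp(x*y) + 5*y**2 + 7*exp(x + z) - 4*sin(x) - 2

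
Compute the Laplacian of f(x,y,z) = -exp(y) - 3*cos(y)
-exp(y) + 3*cos(y)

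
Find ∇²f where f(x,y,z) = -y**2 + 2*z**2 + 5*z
2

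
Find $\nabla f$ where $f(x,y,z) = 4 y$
(0, 4, 0)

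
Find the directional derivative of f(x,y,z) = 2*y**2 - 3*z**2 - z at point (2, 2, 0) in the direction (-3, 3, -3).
3*sqrt(3)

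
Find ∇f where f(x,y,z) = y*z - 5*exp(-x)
(5*exp(-x), z, y)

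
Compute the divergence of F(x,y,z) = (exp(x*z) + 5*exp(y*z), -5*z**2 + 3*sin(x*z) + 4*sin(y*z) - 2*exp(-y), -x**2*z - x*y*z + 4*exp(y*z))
-x**2 - x*y + 4*y*exp(y*z) + z*exp(x*z) + 4*z*cos(y*z) + 2*exp(-y)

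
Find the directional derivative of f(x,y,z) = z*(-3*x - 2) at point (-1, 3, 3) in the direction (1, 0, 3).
-3*sqrt(10)/5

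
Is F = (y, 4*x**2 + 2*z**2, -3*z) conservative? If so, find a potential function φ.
No, ∇×F = (-4*z, 0, 8*x - 1) ≠ 0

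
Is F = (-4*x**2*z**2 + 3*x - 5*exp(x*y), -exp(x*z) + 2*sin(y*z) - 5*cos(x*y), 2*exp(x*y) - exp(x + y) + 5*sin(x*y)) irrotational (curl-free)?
No, ∇×F = (2*x*exp(x*y) + x*exp(x*z) + 5*x*cos(x*y) - 2*y*cos(y*z) - exp(x + y), -8*x**2*z - 2*y*exp(x*y) - 5*y*cos(x*y) + exp(x + y), 5*x*exp(x*y) + 5*y*sin(x*y) - z*exp(x*z))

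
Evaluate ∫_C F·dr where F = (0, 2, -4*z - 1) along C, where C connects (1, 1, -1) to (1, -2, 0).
-5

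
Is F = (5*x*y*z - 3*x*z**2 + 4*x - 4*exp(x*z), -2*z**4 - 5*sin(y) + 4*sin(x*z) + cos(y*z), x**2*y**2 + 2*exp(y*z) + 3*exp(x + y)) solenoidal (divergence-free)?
No, ∇·F = 5*y*z + 2*y*exp(y*z) - 3*z**2 - 4*z*exp(x*z) - z*sin(y*z) - 5*cos(y) + 4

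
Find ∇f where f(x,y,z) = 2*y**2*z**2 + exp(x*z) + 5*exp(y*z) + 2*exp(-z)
(z*exp(x*z), z*(4*y*z + 5*exp(y*z)), x*exp(x*z) + 4*y**2*z + 5*y*exp(y*z) - 2*exp(-z))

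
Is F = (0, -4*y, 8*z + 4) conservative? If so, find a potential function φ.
Yes, F is conservative. φ = -2*y**2 + 4*z**2 + 4*z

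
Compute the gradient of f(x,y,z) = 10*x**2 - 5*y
(20*x, -5, 0)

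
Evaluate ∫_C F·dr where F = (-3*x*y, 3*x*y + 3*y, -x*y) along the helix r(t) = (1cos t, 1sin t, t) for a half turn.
2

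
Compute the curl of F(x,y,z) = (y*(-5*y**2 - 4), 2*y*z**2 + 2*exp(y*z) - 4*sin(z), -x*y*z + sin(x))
(-x*z - 4*y*z - 2*y*exp(y*z) + 4*cos(z), y*z - cos(x), 15*y**2 + 4)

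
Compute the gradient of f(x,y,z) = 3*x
(3, 0, 0)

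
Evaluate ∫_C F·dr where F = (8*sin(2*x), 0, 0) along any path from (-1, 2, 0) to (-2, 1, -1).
4*cos(2) - 4*cos(4)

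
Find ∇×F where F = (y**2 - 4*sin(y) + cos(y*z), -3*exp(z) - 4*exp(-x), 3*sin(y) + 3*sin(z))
(3*exp(z) + 3*cos(y), -y*sin(y*z), -2*y + z*sin(y*z) + 4*cos(y) + 4*exp(-x))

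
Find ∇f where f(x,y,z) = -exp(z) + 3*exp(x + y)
(3*exp(x + y), 3*exp(x + y), -exp(z))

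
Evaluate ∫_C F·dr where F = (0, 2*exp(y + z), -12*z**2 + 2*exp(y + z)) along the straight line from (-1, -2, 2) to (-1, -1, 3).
-78 + 2*exp(2)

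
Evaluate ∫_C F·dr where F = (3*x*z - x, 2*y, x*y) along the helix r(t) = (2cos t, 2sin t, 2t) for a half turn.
6*pi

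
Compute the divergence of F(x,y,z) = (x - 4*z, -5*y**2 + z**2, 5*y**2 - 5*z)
-10*y - 4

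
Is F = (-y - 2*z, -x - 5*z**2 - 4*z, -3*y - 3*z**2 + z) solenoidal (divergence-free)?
No, ∇·F = 1 - 6*z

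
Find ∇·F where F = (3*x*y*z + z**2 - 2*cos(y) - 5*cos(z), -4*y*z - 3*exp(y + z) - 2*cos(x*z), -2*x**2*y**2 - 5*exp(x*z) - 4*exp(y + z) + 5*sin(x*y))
-5*x*exp(x*z) + 3*y*z - 4*z - 7*exp(y + z)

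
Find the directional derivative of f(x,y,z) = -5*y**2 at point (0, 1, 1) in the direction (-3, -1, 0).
sqrt(10)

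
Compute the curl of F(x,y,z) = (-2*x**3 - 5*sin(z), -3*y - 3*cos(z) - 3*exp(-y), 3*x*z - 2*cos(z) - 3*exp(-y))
(-3*sin(z) + 3*exp(-y), -3*z - 5*cos(z), 0)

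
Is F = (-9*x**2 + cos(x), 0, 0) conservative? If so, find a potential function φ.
Yes, F is conservative. φ = -3*x**3 + sin(x)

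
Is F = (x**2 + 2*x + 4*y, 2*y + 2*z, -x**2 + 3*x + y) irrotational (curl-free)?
No, ∇×F = (-1, 2*x - 3, -4)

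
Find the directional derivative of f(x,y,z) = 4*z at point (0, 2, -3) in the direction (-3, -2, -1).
-2*sqrt(14)/7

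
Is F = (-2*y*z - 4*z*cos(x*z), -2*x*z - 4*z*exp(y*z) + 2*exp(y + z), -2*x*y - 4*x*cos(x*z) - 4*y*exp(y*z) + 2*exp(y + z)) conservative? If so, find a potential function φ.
Yes, F is conservative. φ = -2*x*y*z - 4*exp(y*z) + 2*exp(y + z) - 4*sin(x*z)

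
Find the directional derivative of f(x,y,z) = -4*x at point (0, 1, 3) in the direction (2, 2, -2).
-4*sqrt(3)/3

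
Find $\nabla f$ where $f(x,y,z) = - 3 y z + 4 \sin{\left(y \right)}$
(0, -3*z + 4*cos(y), -3*y)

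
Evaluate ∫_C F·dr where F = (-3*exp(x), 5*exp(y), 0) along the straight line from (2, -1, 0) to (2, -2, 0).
5*(1 - E)*exp(-2)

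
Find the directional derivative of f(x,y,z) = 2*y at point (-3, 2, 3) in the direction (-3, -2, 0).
-4*sqrt(13)/13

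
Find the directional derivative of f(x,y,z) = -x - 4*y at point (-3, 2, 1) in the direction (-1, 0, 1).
sqrt(2)/2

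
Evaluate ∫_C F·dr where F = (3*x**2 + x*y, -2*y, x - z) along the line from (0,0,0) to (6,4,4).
252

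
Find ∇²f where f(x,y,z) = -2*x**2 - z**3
-6*z - 4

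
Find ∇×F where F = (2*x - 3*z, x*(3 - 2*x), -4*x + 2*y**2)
(4*y, 1, 3 - 4*x)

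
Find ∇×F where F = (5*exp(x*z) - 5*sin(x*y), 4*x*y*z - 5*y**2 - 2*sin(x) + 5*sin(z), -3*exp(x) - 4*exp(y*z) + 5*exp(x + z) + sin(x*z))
(-4*x*y - 4*z*exp(y*z) - 5*cos(z), 5*x*exp(x*z) - z*cos(x*z) + 3*exp(x) - 5*exp(x + z), 5*x*cos(x*y) + 4*y*z - 2*cos(x))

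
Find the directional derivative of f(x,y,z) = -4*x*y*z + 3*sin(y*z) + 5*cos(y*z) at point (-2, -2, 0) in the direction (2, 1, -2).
44/3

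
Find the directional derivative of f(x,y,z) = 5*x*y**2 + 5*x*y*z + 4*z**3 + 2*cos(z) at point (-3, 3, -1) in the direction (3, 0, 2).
4*sqrt(13)*(sin(1) + 6)/13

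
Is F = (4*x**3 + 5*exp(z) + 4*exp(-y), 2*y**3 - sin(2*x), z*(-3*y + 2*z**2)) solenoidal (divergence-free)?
No, ∇·F = 12*x**2 + 6*y**2 - 3*y + 6*z**2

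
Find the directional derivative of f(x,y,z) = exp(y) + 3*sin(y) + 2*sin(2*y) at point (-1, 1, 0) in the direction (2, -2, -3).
-2*sqrt(17)*(4*cos(2) + 3*cos(1) + E)/17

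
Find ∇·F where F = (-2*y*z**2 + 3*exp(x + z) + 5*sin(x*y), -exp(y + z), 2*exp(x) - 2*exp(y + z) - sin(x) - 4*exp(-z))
((5*y*cos(x*y) + 3*exp(x + z) - 3*exp(y + z))*exp(z) + 4)*exp(-z)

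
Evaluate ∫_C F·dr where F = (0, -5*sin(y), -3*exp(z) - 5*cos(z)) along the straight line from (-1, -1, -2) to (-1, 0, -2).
5 - 5*cos(1)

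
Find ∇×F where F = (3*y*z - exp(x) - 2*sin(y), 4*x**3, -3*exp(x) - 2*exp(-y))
(2*exp(-y), 3*y + 3*exp(x), 12*x**2 - 3*z + 2*cos(y))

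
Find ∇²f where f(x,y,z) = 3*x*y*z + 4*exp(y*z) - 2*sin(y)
4*y**2*exp(y*z) + 4*z**2*exp(y*z) + 2*sin(y)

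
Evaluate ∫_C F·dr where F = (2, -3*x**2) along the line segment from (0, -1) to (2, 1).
-4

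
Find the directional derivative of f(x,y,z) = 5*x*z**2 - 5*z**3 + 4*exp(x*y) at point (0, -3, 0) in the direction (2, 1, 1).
-4*sqrt(6)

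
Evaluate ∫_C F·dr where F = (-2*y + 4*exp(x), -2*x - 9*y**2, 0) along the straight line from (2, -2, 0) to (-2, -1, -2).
-33 - 8*sinh(2)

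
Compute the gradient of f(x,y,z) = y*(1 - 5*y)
(0, 1 - 10*y, 0)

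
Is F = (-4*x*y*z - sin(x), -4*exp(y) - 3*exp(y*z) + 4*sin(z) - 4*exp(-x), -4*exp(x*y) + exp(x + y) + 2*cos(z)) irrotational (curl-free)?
No, ∇×F = (-4*x*exp(x*y) + 3*y*exp(y*z) + exp(x + y) - 4*cos(z), -4*x*y + 4*y*exp(x*y) - exp(x + y), 4*x*z + 4*exp(-x))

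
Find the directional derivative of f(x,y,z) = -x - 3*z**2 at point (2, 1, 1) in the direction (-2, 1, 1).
-2*sqrt(6)/3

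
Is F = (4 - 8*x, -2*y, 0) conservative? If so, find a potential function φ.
Yes, F is conservative. φ = -4*x**2 + 4*x - y**2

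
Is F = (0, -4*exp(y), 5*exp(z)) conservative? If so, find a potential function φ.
Yes, F is conservative. φ = -4*exp(y) + 5*exp(z)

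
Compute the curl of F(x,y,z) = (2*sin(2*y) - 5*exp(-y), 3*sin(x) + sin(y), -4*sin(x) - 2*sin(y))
(-2*cos(y), 4*cos(x), 3*cos(x) - 4*cos(2*y) - 5*exp(-y))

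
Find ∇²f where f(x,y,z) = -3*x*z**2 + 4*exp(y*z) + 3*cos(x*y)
-3*x**2*cos(x*y) - 6*x + 4*y**2*exp(y*z) - 3*y**2*cos(x*y) + 4*z**2*exp(y*z)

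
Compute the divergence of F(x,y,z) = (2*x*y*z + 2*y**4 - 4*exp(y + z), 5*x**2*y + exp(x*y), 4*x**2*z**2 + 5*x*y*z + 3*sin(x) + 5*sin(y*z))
8*x**2*z + 5*x**2 + 5*x*y + x*exp(x*y) + 2*y*z + 5*y*cos(y*z)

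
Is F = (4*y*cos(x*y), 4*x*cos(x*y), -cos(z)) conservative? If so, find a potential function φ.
Yes, F is conservative. φ = -sin(z) + 4*sin(x*y)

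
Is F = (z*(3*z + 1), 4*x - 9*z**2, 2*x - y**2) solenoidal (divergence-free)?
Yes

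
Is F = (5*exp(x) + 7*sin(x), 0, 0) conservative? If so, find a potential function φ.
Yes, F is conservative. φ = 5*exp(x) - 7*cos(x)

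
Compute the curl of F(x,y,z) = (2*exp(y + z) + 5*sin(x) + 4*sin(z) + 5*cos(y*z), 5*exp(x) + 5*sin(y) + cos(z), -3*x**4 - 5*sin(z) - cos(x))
(sin(z), 12*x**3 - 5*y*sin(y*z) + 2*exp(y + z) - sin(x) + 4*cos(z), 5*z*sin(y*z) + 5*exp(x) - 2*exp(y + z))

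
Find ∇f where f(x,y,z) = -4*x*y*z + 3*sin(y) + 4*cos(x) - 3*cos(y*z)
(-4*y*z - 4*sin(x), -4*x*z + 3*z*sin(y*z) + 3*cos(y), y*(-4*x + 3*sin(y*z)))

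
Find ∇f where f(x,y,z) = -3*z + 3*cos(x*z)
(-3*z*sin(x*z), 0, -3*x*sin(x*z) - 3)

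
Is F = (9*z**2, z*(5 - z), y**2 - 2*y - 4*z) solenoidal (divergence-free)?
No, ∇·F = -4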